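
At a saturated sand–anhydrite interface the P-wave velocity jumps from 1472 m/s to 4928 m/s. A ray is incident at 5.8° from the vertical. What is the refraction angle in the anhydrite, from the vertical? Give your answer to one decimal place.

19.8°

sin θ₁/V₁ = sin θ₂/V₂ ⇒ sin θ₂ = 4928·sin 5.8°/1472 = 4928·0.1011/1472 = 0.3383.
θ₂ = arcsin 0.3383 = 19.77° from the normal.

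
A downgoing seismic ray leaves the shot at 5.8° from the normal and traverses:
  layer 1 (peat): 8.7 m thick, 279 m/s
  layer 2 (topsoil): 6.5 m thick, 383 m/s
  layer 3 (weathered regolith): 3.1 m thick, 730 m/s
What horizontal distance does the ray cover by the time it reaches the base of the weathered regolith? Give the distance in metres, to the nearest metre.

3 m

p = sin θ₁/V₁ = sin 5.8°/279 = 3.6221e-04 s/m is conserved through the stack.
Layer 1: θ = 5.80°; offset = 8.7·tan 5.80° = 0.884 m.
Layer 2: sin θ = p·383 = 0.1387 → θ = 7.97°; offset = 6.5·tan 7.97° = 0.911 m.
Layer 3: sin θ = p·730 = 0.2644 → θ = 15.33°; offset = 3.1·tan 15.33° = 0.850 m.
Total horizontal offset = 2.644 m.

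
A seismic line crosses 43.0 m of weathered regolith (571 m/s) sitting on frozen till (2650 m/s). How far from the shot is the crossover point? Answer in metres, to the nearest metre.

x_cross = 2h·√((V₂+V₁)/(V₂−V₁)).
(V₂+V₁)/(V₂−V₁) = (2650+571)/(2650−571) = 1.5493; √ = 1.2447.
x_cross = 2·43.0·1.2447 = 107.05 m.

107 m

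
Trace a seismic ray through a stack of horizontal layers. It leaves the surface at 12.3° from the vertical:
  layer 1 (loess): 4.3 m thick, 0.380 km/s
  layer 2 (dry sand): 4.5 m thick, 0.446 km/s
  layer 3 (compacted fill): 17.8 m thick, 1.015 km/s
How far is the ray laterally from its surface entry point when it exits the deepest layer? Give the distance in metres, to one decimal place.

14.4 m

Apply Snell's law at each interface; in layer i the horizontal offset is hᵢ·tan θᵢ.
Layer 1: θ = 12.30°; offset = 4.3·tan 12.30° = 0.938 m.
Layer 2: sin θ = 0.446·sin 12.3°/0.380 = 0.2500, θ = 14.48°; offset = 4.5·tan 14.48° = 1.162 m.
Layer 3: sin θ = 1.015·sin 12.3°/0.380 = 0.5690, θ = 34.68°; offset = 17.8·tan 34.68° = 12.317 m.
Σ offsets = 14.416 m.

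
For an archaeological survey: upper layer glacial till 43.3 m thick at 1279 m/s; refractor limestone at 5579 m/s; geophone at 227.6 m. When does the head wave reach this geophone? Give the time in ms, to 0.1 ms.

106.7 ms

t = x/V₂ + 2h·√(V₂²−V₁²)/(V₁V₂).
√(V₂²−V₁²) = √(5579²−1279²) = 5430.4 m/s; delay term = 2·43.3·5430.4/(1279·5579) = 0.06591 s.
t = 227.6/5579 + 0.06591 = 0.10670 s.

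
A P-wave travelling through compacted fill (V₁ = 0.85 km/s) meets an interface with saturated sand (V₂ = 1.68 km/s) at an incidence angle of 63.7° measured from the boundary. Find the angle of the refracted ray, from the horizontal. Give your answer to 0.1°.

Angle from the normal: 90° − 63.7° = 26.3°.
Snell's law: sin θ₂ = (V₂/V₁)·sin θ₁ = (1.68/0.85)·sin 26.3° = 0.8757.
θ₂ = arcsin 0.8757 = 61.13° from the normal.
From the interface: 90° − 61.13° = 28.87°.

28.9°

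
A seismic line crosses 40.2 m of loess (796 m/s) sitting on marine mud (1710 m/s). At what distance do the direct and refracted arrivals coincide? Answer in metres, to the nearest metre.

x_cross = 2h·√((V₂+V₁)/(V₂−V₁)).
(V₂+V₁)/(V₂−V₁) = (1710+796)/(1710−796) = 2.7418; √ = 1.6558.
x_cross = 2·40.2·1.6558 = 133.13 m.

133 m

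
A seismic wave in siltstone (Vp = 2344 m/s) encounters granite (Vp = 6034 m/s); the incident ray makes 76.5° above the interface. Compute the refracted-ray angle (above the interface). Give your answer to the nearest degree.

Convert to the normal: θ₁ = 90° − 76.5° = 13.5°.
Snell's law: sin θ₂ = (V₂/V₁)·sin θ₁ = (6034/2344)·sin 13.5° = 0.6009.
θ₂ = sin⁻¹(0.6009) = 36.94° (from vertical).
From the interface: 90° − 36.94° = 53.06°.

53°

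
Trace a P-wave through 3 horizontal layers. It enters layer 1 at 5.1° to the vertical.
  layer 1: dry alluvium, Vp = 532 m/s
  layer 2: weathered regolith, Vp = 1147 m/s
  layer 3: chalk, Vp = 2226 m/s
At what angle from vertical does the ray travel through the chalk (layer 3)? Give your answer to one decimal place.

Snell's law across each interface conserves sin θ / V, so sin θ_3 = V_3·sin θ₁/V₁.
sin θ_3 = 2226 × sin 5.1° / 532 = 0.3720.
θ_3 = 21.84° from the vertical.

21.8°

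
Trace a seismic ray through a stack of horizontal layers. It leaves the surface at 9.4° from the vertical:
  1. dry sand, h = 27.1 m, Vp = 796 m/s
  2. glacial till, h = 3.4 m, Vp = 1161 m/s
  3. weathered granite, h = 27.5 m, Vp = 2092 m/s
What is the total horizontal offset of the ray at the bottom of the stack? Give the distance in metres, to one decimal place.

18.4 m

Apply Snell's law at each interface; in layer i the horizontal offset is hᵢ·tan θᵢ.
Layer 1: θ = 9.40°; offset = 27.1·tan 9.40° = 4.486 m.
Layer 2: sin θ = 1161·sin 9.4°/796 = 0.2382, θ = 13.78°; offset = 3.4·tan 13.78° = 0.834 m.
Layer 3: sin θ = 2092·sin 9.4°/796 = 0.4292, θ = 25.42°; offset = 27.5·tan 25.42° = 13.069 m.
Total horizontal offset = 18.390 m.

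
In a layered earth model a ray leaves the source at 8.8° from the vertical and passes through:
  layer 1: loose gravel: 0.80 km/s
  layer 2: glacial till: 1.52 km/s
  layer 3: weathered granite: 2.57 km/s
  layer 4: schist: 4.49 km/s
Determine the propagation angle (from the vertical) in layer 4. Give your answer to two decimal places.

59.16°

Ray parameter p = sin 8.8° / 0.80 = 1.9123e-01 s/km.
sin θ_4 = p·V_4 = 1.9123e-01 × 4.49 = 0.8586.
θ_4 = 59.16° from the vertical.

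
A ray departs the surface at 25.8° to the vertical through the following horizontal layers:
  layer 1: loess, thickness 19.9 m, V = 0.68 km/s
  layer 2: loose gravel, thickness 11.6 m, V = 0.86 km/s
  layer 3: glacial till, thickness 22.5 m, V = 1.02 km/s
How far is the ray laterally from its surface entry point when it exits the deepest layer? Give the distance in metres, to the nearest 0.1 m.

Apply Snell's law at each interface; in layer i the horizontal offset is hᵢ·tan θᵢ.
Layer 1: θ = 25.80°; offset = 19.9·tan 25.80° = 9.620 m.
Layer 2: sin θ = 0.86·sin 25.8°/0.68 = 0.5504, θ = 33.40°; offset = 11.6·tan 33.40° = 7.648 m.
Layer 3: sin θ = 1.02·sin 25.8°/0.68 = 0.6528, θ = 40.76°; offset = 22.5·tan 40.76° = 19.392 m.
Summing the layer offsets gives 36.660 m.

36.7 m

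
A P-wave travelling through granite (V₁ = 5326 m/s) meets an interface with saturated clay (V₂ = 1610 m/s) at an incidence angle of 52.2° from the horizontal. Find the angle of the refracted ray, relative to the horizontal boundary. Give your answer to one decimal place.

79.3°

Convert to the normal: θ₁ = 90° − 52.2° = 37.8°.
Snell's law: sin θ₂ = (V₂/V₁)·sin θ₁ = (1610/5326)·sin 37.8° = 0.1853.
θ₂ = sin⁻¹(0.1853) = 10.68° (from vertical).
From the interface: 90° − 10.68° = 79.32°.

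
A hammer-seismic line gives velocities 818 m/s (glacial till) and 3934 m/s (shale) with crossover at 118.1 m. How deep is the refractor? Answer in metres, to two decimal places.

47.82 m

x_cross = 2h·√((V₂+V₁)/(V₂−V₁)) → h = x_cross / (2·√((V₂+V₁)/(V₂−V₁))).
√((V₂+V₁)/(V₂−V₁)) = √((3934+818)/(3934−818)) = 1.2349.
h = 118.1 / (2·1.2349) = 47.82 m.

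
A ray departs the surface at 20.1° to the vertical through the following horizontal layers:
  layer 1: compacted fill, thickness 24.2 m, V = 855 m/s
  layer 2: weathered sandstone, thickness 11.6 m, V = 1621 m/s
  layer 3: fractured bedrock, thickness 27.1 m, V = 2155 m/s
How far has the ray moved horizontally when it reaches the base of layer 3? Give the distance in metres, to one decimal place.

Ray parameter p = sin 20.1° / 855 m/s = 4.0194e-04 s/m.
Layer 1: θ = 20.10°; offset = 24.2·tan 20.10° = 8.856 m.
Layer 2: sin θ = p·1621 = 0.6515 → θ = 40.66°; offset = 11.6·tan 40.66° = 9.963 m.
Layer 3: sin θ = p·2155 = 0.8662 → θ = 60.02°; offset = 27.1·tan 60.02° = 46.973 m.
Summing the layer offsets gives 65.792 m.

65.8 m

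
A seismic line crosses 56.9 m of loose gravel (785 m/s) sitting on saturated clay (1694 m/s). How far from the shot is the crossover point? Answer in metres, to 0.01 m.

187.93 m

θ_c = arcsin(785/1694) = 27.61°, so cos θ_c = 0.8861 and tᵢ = 2h cos θ_c/V₁ = 0.1285 s.
At crossover x/V₁ = x/V₂ + tᵢ ⇒ x = tᵢ/(1/V₁ − 1/V₂) = 0.12846/(1.2739e-03 − 5.9032e-04) = 187.93 m.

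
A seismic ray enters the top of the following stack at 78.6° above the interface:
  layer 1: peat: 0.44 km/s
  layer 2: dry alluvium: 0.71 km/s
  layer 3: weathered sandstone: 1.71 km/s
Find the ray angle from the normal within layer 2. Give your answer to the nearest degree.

From the normal: θ₁ = 90° − 78.6° = 11.4°.
Ray parameter p = sin 11.4° / 0.44 = 4.4922e-01 s/km.
sin θ_2 = p·V_2 = 4.4922e-01 × 0.71 = 0.3189.
θ_2 = 18.60° from the vertical.

19°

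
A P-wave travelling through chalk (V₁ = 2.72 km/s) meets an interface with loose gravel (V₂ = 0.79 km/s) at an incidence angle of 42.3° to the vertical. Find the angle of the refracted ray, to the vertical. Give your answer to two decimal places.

sin θ₁/V₁ = sin θ₂/V₂ ⇒ sin θ₂ = 0.79·sin 42.3°/2.72 = 0.79·0.6730/2.72 = 0.1955.
θ₂ = sin⁻¹(0.1955) = 11.27° (from vertical).

11.27°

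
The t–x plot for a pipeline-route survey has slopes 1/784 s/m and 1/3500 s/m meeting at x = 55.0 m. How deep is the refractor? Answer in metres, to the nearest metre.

h = (x_cross/2)·√((V₂−V₁)/(V₂+V₁)).
(V₂−V₁)/(V₂+V₁) = (3500−784)/(3500+784) = 0.6340; √ = 0.7962.
h = (55.0/2)·0.7962 = 21.90 m.

22 m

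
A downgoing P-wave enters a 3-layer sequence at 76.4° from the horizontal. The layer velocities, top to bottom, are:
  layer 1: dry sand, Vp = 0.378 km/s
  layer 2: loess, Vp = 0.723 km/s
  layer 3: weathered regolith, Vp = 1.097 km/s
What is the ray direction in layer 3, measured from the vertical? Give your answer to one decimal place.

From the normal: θ₁ = 90° − 76.4° = 13.6°.
Ray parameter p = sin 13.6° / 0.378 = 6.2207e-01 s/km.
sin θ_3 = p·V_3 = 6.2207e-01 × 1.097 = 0.6824.
θ_3 = arcsin 0.6824 = 43.03°.

43.0°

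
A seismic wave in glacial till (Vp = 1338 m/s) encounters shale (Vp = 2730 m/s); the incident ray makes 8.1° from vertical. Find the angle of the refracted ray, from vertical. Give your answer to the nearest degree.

sin θ₁/V₁ = sin θ₂/V₂ ⇒ sin θ₂ = 2730·sin 8.1°/1338 = 2730·0.1409/1338 = 0.2875.
θ₂ = arcsin 0.2875 = 16.71° from the normal.

17°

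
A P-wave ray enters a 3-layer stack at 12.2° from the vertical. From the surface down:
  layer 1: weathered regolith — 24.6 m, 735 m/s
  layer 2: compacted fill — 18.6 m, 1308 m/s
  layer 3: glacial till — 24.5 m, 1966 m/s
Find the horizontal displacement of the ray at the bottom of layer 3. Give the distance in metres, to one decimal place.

29.7 m

p = sin θ₁/V₁ = sin 12.2°/735 = 2.8752e-04 s/m is conserved through the stack.
Layer 1: θ = 12.20°; offset = 24.6·tan 12.20° = 5.319 m.
Layer 2: sin θ = p·1308 = 0.3761 → θ = 22.09°; offset = 18.6·tan 22.09° = 7.549 m.
Layer 3: sin θ = p·1966 = 0.5653 → θ = 34.42°; offset = 24.5·tan 34.42° = 16.788 m.
Σ offsets = 29.656 m.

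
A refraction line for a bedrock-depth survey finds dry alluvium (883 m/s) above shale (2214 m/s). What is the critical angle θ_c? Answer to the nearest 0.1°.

At critical incidence the refracted ray runs along the interface (θ₂ = 90°), so sin θ_c = V₁/V₂.
θ_c = arcsin(883/2214) = arcsin 0.3988 = 23.50°.

23.5°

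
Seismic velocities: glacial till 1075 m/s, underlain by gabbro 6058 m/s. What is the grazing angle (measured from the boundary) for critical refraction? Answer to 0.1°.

79.8°

Critical incidence: sin θ_c = V₁/V₂ = 1075/6058 = 0.1775.
θ_c = arcsin 0.1775 = 10.22°.
Measured from the interface: 90° − 10.22° = 79.78°.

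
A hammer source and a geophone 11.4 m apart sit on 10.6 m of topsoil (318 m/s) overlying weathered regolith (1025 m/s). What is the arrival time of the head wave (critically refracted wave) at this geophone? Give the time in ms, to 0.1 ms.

74.5 ms

t = x/V₂ + 2h·√(V₂²−V₁²)/(V₁V₂).
√(V₂²−V₁²) = √(1025²−318²) = 974.4 m/s; delay term = 2·10.6·974.4/(318·1025) = 0.06338 s.
t = 11.4/1025 + 0.06338 = 0.07450 s.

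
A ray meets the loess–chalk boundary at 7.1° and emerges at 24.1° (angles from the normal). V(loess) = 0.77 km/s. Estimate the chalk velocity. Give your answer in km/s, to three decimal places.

2.544 km/s

Snell's law: sin 7.1°/V₁ = sin 24.1°/V₂.
V₂ = V₁·sin 24.1°/sin 7.1° = 0.77 × 3.3036 = 2.544 km/s.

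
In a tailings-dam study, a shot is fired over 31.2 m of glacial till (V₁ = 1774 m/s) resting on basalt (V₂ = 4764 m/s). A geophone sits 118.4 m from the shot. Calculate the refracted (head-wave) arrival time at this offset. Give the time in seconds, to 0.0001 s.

0.0575 s

t = x/V₂ + 2h·√(V₂²−V₁²)/(V₁V₂).
√(V₂²−V₁²) = √(4764²−1774²) = 4421.4 m/s; delay term = 2·31.2·4421.4/(1774·4764) = 0.03265 s.
t = 118.4/4764 + 0.03265 = 0.05750 s.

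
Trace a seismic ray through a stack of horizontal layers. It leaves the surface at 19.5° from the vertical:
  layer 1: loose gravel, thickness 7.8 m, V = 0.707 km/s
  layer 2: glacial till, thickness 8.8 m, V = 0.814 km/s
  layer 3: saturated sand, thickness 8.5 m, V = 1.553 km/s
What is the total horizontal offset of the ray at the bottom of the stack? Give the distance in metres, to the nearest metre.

Apply Snell's law at each interface; in layer i the horizontal offset is hᵢ·tan θᵢ.
Layer 1: θ = 19.50°; offset = 7.8·tan 19.50° = 2.762 m.
Layer 2: sin θ = 0.814·sin 19.5°/0.707 = 0.3843, θ = 22.60°; offset = 8.8·tan 22.60° = 3.663 m.
Layer 3: sin θ = 1.553·sin 19.5°/0.707 = 0.7332, θ = 47.16°; offset = 8.5·tan 47.16° = 9.166 m.
Total horizontal offset = 15.592 m.

16 m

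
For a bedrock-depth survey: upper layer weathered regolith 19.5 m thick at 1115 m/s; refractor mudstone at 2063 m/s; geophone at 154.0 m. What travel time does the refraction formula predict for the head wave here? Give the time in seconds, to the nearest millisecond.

θ_c = arcsin(V₁/V₂) = arcsin(1115/2063) = 32.72°, cos θ_c = 0.8414.
Intercept time tᵢ = 2h cos θ_c / V₁ = 2·19.5·0.8414/1115 = 0.02943 s.
t = x/V₂ + tᵢ = 154.0/2063 + 0.02943 = 0.10408 s.

0.104 s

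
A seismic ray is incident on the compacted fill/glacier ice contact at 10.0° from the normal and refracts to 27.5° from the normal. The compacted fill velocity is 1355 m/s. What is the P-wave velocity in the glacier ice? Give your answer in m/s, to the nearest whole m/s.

3603 m/s

sin 10.0° = 0.1736; sin 27.5° = 0.4617.
V₂ = V₁·(sin θ₂/sin θ₁) = 1355·(0.4617/0.1736) = 3603.09 m/s.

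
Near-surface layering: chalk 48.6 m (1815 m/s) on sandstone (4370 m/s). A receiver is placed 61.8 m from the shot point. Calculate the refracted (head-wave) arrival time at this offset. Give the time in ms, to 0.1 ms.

t = x/V₂ + 2h·√(V₂²−V₁²)/(V₁V₂).
√(V₂²−V₁²) = √(4370²−1815²) = 3975.3 m/s; delay term = 2·48.6·3975.3/(1815·4370) = 0.04872 s.
t = 61.8/4370 + 0.04872 = 0.06286 s.

62.9 ms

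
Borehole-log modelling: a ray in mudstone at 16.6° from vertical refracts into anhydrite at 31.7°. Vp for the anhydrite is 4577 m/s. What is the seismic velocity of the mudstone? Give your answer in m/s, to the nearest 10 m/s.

Snell's law: sin 16.6°/V₁ = sin 31.7°/V₂.
V₁ = V₂·sin 16.6°/sin 31.7° = 4577 × 0.5437 = 2488.42 m/s.

2490 m/s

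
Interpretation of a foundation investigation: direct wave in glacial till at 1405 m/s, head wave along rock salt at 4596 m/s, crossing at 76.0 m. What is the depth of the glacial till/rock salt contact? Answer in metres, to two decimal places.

27.71 m

x_cross = 2h·√((V₂+V₁)/(V₂−V₁)) → h = x_cross / (2·√((V₂+V₁)/(V₂−V₁))).
√((V₂+V₁)/(V₂−V₁)) = √((4596+1405)/(4596−1405)) = 1.3714.
h = 76.0 / (2·1.3714) = 27.71 m.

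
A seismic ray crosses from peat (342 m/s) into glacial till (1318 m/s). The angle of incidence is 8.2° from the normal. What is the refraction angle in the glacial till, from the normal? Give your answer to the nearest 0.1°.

33.3°

Snell's law: sin θ₂ = (V₂/V₁)·sin θ₁ = (1318/342)·sin 8.2° = 0.5497.
θ₂ = arcsin 0.5497 = 33.34° from the normal.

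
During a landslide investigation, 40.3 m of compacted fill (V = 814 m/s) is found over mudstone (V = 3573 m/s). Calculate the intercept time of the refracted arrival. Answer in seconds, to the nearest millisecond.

0.096 s

tᵢ = 2h·√(V₂²−V₁²)/(V₁V₂).
√(V₂²−V₁²) = √(3573²−814²) = 3479.0 m/s.
tᵢ = 2·40.3·3479.0/(814·3573) = 0.09641 s.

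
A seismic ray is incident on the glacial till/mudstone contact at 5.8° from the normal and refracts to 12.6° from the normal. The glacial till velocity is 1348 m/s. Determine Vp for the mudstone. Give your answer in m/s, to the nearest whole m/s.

Snell's law: sin 5.8°/V₁ = sin 12.6°/V₂.
V₂ = V₁·sin 12.6°/sin 5.8° = 1348 × 2.1586 = 2909.83 m/s.

2910 m/s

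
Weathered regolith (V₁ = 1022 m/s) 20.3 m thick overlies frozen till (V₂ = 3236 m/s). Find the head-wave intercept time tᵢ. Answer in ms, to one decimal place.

37.7 ms

tᵢ = 2h·√(V₂²−V₁²)/(V₁V₂).
√(V₂²−V₁²) = √(3236²−1022²) = 3070.4 m/s.
tᵢ = 2·20.3·3070.4/(1022·3236) = 0.03769 s.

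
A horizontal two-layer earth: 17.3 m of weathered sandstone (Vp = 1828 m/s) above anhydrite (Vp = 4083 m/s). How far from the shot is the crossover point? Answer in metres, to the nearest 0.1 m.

x_cross = 2h·√((V₂+V₁)/(V₂−V₁)).
(V₂+V₁)/(V₂−V₁) = (4083+1828)/(4083−1828) = 2.6213; √ = 1.6190.
x_cross = 2·17.3·1.6190 = 56.02 m.

56.0 m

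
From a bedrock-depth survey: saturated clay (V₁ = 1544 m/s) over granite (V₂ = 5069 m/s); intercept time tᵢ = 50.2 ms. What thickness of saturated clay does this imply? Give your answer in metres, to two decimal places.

h = tᵢ·V₁·V₂ / (2·√(V₂²−V₁²)).
√(V₂²−V₁²) = √(5069² − 1544²) = 4828.1 m/s.
h = 0.0502 s × 1544 × 5069 / (2 × 4828.1) = 40.69 m.

40.69 m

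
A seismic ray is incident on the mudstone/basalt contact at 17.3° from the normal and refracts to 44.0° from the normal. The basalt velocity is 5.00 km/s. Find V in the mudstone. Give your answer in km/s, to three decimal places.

sin 17.3° = 0.2974; sin 44.0° = 0.6947.
V₁ = V₂·(sin θ₁/sin θ₂) = 5.00·(0.2974/0.6947) = 2.140 km/s.

2.140 km/s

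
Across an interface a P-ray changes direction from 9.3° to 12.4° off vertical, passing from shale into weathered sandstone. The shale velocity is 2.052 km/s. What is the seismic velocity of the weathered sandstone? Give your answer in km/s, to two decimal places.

sin 9.3° = 0.1616; sin 12.4° = 0.2147.
V₂ = V₁·(sin θ₂/sin θ₁) = 2.052·(0.2147/0.1616) = 2.73 km/s.

2.73 km/s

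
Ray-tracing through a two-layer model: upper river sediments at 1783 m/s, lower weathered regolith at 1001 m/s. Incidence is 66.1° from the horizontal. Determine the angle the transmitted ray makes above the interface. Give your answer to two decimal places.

76.85°

Angle from the normal: 90° − 66.1° = 23.9°.
sin θ₁/V₁ = sin θ₂/V₂ ⇒ sin θ₂ = 1001·sin 23.9°/1783 = 1001·0.4051/1783 = 0.2275.
θ₂ = sin⁻¹(0.2275) = 13.15° (from vertical).
From the interface: 90° − 13.15° = 76.85°.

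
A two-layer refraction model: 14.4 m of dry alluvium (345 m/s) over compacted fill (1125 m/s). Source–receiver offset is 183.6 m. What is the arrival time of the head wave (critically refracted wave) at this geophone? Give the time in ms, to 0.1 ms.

242.7 ms

θ_c = arcsin(V₁/V₂) = arcsin(345/1125) = 17.86°, cos θ_c = 0.9518.
Intercept time tᵢ = 2h cos θ_c / V₁ = 2·14.4·0.9518/345 = 0.07946 s.
t = x/V₂ + tᵢ = 183.6/1125 + 0.07946 = 0.24266 s.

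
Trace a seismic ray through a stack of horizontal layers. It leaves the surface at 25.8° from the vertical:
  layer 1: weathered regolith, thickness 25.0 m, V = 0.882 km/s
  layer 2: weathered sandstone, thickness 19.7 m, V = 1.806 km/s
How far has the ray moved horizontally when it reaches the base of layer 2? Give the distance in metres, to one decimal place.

50.8 m

Apply Snell's law at each interface; in layer i the horizontal offset is hᵢ·tan θᵢ.
Layer 1: θ = 25.80°; offset = 25.0·tan 25.80° = 12.085 m.
Layer 2: sin θ = 1.806·sin 25.8°/0.882 = 0.8912, θ = 63.02°; offset = 19.7·tan 63.02° = 38.702 m.
Σ offsets = 50.787 m.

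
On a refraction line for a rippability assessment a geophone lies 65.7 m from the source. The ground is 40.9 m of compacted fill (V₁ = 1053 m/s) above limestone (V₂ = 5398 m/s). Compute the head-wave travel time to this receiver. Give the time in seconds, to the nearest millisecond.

θ_c = arcsin(V₁/V₂) = arcsin(1053/5398) = 11.25°, cos θ_c = 0.9808.
Intercept time tᵢ = 2h cos θ_c / V₁ = 2·40.9·0.9808/1053 = 0.07619 s.
t = x/V₂ + tᵢ = 65.7/5398 + 0.07619 = 0.08836 s.

0.088 s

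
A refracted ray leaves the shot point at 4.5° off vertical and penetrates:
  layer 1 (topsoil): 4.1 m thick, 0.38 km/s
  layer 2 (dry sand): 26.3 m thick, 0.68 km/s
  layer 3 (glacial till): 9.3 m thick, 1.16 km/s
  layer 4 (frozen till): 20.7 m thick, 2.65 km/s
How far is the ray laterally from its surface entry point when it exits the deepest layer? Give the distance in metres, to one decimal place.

p = sin θ₁/V₁ = sin 4.5°/0.38 = 2.0647e-01 s/km is conserved through the stack.
Layer 1: θ = 4.50°; offset = 4.1·tan 4.50° = 0.323 m.
Layer 2: sin θ = p·0.68 = 0.1404 → θ = 8.07°; offset = 26.3·tan 8.07° = 3.729 m.
Layer 3: sin θ = p·1.16 = 0.2395 → θ = 13.86°; offset = 9.3·tan 13.86° = 2.294 m.
Layer 4: sin θ = p·2.65 = 0.5471 → θ = 33.17°; offset = 20.7·tan 33.17° = 13.531 m.
Summing the layer offsets gives 19.877 m.

19.9 m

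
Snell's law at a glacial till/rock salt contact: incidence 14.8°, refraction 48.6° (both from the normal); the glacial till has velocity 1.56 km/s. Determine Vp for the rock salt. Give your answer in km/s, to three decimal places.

sin 14.8° = 0.2554; sin 48.6° = 0.7501.
V₂ = V₁·(sin θ₂/sin θ₁) = 1.56·(0.7501/0.2554) = 4.581 km/s.

4.581 km/s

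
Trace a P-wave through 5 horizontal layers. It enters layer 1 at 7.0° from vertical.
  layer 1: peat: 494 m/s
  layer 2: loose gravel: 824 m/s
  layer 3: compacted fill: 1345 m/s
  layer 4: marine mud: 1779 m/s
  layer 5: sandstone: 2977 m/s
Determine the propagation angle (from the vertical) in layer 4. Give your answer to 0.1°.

Ray parameter p = sin 7.0° / 494 = 2.4670e-04 s/m.
sin θ_4 = p·V_4 = 2.4670e-04 × 1779 = 0.4389.
θ_4 = arcsin 0.4389 = 26.03°.

26.0°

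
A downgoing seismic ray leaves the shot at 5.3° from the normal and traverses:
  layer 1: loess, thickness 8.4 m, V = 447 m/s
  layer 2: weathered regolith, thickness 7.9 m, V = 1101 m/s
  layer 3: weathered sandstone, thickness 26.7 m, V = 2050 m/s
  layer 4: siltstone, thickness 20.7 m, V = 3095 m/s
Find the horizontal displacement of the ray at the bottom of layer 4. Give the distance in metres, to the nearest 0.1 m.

Ray parameter p = sin 5.3° / 447 m/s = 2.0665e-04 s/m.
Layer 1: θ = 5.30°; offset = 8.4·tan 5.30° = 0.779 m.
Layer 2: sin θ = p·1101 = 0.2275 → θ = 13.15°; offset = 7.9·tan 13.15° = 1.846 m.
Layer 3: sin θ = p·2050 = 0.4236 → θ = 25.06°; offset = 26.7·tan 25.06° = 12.486 m.
Layer 4: sin θ = p·3095 = 0.6396 → θ = 39.76°; offset = 20.7·tan 39.76° = 17.222 m.
Total horizontal offset = 32.333 m.

32.3 m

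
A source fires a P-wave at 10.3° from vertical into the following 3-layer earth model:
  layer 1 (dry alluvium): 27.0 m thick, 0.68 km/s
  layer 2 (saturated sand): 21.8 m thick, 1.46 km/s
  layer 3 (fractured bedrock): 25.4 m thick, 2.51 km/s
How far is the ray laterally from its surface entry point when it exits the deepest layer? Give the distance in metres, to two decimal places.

36.28 m

p = sin θ₁/V₁ = sin 10.3°/0.68 = 2.6294e-01 s/km is conserved through the stack.
Layer 1: θ = 10.30°; offset = 27.0·tan 10.30° = 4.9067 m.
Layer 2: sin θ = p·1.46 = 0.3839 → θ = 22.58°; offset = 21.8·tan 22.58° = 9.0635 m.
Layer 3: sin θ = p·2.51 = 0.6600 → θ = 41.30°; offset = 25.4·tan 41.30° = 22.3138 m.
Total horizontal offset = 36.2840 m.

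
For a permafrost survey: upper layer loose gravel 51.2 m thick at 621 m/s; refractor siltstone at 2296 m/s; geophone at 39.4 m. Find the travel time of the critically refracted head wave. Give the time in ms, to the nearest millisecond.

176 ms

θ_c = arcsin(V₁/V₂) = arcsin(621/2296) = 15.69°, cos θ_c = 0.9627.
Intercept time tᵢ = 2h cos θ_c / V₁ = 2·51.2·0.9627/621 = 0.15875 s.
t = x/V₂ + tᵢ = 39.4/2296 + 0.15875 = 0.17591 s.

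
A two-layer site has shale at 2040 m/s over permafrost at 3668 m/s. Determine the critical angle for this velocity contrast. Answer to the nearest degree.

At critical incidence the refracted ray runs along the interface (θ₂ = 90°), so sin θ_c = V₁/V₂.
θ_c = arcsin(2040/3668) = arcsin 0.5562 = 33.79°.

34°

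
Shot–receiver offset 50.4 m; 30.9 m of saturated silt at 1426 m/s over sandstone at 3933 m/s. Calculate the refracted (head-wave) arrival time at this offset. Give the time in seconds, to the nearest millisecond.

0.053 s

θ_c = arcsin(V₁/V₂) = arcsin(1426/3933) = 21.26°, cos θ_c = 0.9320.
Intercept time tᵢ = 2h cos θ_c / V₁ = 2·30.9·0.9320/1426 = 0.04039 s.
t = x/V₂ + tᵢ = 50.4/3933 + 0.04039 = 0.05320 s.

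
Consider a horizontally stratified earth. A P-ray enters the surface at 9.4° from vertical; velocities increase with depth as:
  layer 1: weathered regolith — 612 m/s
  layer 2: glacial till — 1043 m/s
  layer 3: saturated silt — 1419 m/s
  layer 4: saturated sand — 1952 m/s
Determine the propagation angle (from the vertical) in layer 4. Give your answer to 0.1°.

31.4°

Ray parameter p = sin 9.4° / 612 = 2.6687e-04 s/m.
sin θ_4 = p·V_4 = 2.6687e-04 × 1952 = 0.5209.
θ_4 = arcsin 0.5209 = 31.39°.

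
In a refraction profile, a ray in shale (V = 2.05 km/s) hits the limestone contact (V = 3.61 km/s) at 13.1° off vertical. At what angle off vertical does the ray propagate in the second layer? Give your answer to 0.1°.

sin θ₁/V₁ = sin θ₂/V₂ ⇒ sin θ₂ = 3.61·sin 13.1°/2.05 = 3.61·0.2267/2.05 = 0.3991.
θ₂ = sin⁻¹(0.3991) = 23.52° (from vertical).

23.5°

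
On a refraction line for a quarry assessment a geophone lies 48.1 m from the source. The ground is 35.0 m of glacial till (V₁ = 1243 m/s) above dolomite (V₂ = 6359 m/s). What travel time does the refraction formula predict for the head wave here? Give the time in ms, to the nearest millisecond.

θ_c = arcsin(V₁/V₂) = arcsin(1243/6359) = 11.27°, cos θ_c = 0.9807.
Intercept time tᵢ = 2h cos θ_c / V₁ = 2·35.0·0.9807/1243 = 0.05523 s.
t = x/V₂ + tᵢ = 48.1/6359 + 0.05523 = 0.06279 s.

63 ms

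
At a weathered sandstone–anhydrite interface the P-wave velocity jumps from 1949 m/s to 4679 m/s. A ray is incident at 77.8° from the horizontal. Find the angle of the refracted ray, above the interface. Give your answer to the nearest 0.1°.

59.5°

Convert to the normal: θ₁ = 90° − 77.8° = 12.2°.
Snell's law: sin θ₂ = (V₂/V₁)·sin θ₁ = (4679/1949)·sin 12.2° = 0.5073.
θ₂ = sin⁻¹(0.5073) = 30.49° (from vertical).
From the interface: 90° − 30.49° = 59.51°.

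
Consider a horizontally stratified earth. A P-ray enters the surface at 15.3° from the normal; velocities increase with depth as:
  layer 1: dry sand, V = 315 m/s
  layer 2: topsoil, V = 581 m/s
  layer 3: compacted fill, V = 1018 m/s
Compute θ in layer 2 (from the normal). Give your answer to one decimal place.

29.1°

Snell's law across each interface conserves sin θ / V, so sin θ_2 = V_2·sin θ₁/V₁.
sin θ_2 = 581 × sin 15.3° / 315 = 0.4867.
θ_2 = arcsin 0.4867 = 29.12°.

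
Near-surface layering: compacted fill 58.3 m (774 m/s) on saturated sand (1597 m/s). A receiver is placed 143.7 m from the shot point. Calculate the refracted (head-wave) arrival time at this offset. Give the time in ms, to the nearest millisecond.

222 ms

θ_c = arcsin(V₁/V₂) = arcsin(774/1597) = 28.99°, cos θ_c = 0.8747.
Intercept time tᵢ = 2h cos θ_c / V₁ = 2·58.3·0.8747/774 = 0.13177 s.
t = x/V₂ + tᵢ = 143.7/1597 + 0.13177 = 0.22175 s.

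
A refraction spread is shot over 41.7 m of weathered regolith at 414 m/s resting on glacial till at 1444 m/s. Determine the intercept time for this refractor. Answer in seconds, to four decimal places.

θ_c = arcsin(V₁/V₂) = arcsin(414/1444) = 16.66°; cos θ_c = 0.9580.
tᵢ = 2h·cos θ_c / V₁ = 2·41.7·0.9580 / 414 = 0.19299 s.

0.1930 s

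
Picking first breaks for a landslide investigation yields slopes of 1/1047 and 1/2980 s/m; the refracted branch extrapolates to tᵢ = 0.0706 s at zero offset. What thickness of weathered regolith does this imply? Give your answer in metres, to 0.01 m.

h = tᵢ·V₁·V₂ / (2·√(V₂²−V₁²)).
√(V₂²−V₁²) = √(2980² − 1047²) = 2790.0 m/s.
h = 0.0706 s × 1047 × 2980 / (2 × 2790.0) = 39.48 m.

39.48 m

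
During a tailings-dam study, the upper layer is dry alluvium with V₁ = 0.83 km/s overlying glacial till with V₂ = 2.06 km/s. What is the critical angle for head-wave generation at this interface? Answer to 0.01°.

23.76°

At critical incidence the refracted ray runs along the interface (θ₂ = 90°), so sin θ_c = V₁/V₂.
θ_c = arcsin(0.83/2.06) = arcsin 0.4029 = 23.76°.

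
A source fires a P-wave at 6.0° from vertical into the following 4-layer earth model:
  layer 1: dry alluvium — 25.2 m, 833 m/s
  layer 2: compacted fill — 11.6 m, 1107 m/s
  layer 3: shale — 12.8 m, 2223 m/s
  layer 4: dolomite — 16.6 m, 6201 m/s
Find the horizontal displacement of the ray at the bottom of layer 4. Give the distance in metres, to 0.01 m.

28.56 m

Apply Snell's law at each interface; in layer i the horizontal offset is hᵢ·tan θᵢ.
Layer 1: θ = 6.00°; offset = 25.2·tan 6.00° = 2.6486 m.
Layer 2: sin θ = 1107·sin 6.0°/833 = 0.1389, θ = 7.98°; offset = 11.6·tan 7.98° = 1.6271 m.
Layer 3: sin θ = 2223·sin 6.0°/833 = 0.2790, θ = 16.20°; offset = 12.8·tan 16.20° = 3.7182 m.
Layer 4: sin θ = 6201·sin 6.0°/833 = 0.7781, θ = 51.09°; offset = 16.6·tan 51.09° = 20.5649 m.
Total horizontal offset = 28.5589 m.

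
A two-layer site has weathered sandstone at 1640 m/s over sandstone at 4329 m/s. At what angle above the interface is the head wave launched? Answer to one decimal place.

At critical incidence the refracted ray runs along the interface (θ₂ = 90°), so sin θ_c = V₁/V₂.
θ_c = arcsin(1640/4329) = arcsin 0.3788 = 22.26°.
Measured from the interface: 90° − 22.26° = 67.74°.

67.7°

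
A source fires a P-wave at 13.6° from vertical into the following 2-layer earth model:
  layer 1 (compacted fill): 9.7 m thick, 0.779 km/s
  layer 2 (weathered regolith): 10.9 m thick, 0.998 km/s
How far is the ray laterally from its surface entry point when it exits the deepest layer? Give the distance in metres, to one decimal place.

5.8 m

p = sin θ₁/V₁ = sin 13.6°/0.779 = 3.0185e-01 s/km is conserved through the stack.
Layer 1: θ = 13.60°; offset = 9.7·tan 13.60° = 2.347 m.
Layer 2: sin θ = p·0.998 = 0.3012 → θ = 17.53°; offset = 10.9·tan 17.53° = 3.444 m.
Total horizontal offset = 5.790 m.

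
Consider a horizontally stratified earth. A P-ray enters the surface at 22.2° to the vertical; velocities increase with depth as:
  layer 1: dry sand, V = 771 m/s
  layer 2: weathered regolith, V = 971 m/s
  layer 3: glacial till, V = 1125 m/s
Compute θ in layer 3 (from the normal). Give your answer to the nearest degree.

33°

Snell's law across each interface conserves sin θ / V, so sin θ_3 = V_3·sin θ₁/V₁.
sin θ_3 = 1125 × sin 22.2° / 771 = 0.5513.
θ_3 = 33.46° from the vertical.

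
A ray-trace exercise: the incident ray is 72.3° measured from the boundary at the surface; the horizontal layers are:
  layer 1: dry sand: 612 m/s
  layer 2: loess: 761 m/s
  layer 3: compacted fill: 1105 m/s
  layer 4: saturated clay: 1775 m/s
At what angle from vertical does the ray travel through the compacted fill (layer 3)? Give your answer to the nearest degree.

From the normal: θ₁ = 90° − 72.3° = 17.7°.
Snell's law across each interface conserves sin θ / V, so sin θ_3 = V_3·sin θ₁/V₁.
sin θ_3 = 1105 × sin 17.7° / 612 = 0.5489.
θ_3 = 33.29° from the vertical.

33°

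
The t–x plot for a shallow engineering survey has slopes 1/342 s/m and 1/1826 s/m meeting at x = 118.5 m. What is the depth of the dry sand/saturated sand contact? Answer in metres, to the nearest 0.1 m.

h = (x_cross/2)·√((V₂−V₁)/(V₂+V₁)).
(V₂−V₁)/(V₂+V₁) = (1826−342)/(1826+342) = 0.6845; √ = 0.8273.
h = (118.5/2)·0.8273 = 49.02 m.

49.0 m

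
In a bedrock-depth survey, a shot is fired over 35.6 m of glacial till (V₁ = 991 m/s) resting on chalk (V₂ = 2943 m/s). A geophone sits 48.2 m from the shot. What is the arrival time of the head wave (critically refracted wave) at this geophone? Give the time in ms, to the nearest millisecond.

84 ms

t = x/V₂ + 2h·√(V₂²−V₁²)/(V₁V₂).
√(V₂²−V₁²) = √(2943²−991²) = 2771.1 m/s; delay term = 2·35.6·2771.1/(991·2943) = 0.06765 s.
t = 48.2/2943 + 0.06765 = 0.08403 s.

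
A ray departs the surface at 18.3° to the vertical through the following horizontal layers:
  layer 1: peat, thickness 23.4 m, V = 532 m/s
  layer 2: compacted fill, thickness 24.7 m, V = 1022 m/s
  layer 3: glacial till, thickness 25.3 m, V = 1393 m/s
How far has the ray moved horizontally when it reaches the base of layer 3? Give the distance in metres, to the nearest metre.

Apply Snell's law at each interface; in layer i the horizontal offset is hᵢ·tan θᵢ.
Layer 1: θ = 18.30°; offset = 23.4·tan 18.30° = 7.739 m.
Layer 2: sin θ = 1022·sin 18.3°/532 = 0.6032, θ = 37.10°; offset = 24.7·tan 37.10° = 18.680 m.
Layer 3: sin θ = 1393·sin 18.3°/532 = 0.8222, θ = 55.30°; offset = 25.3·tan 55.30° = 36.541 m.
Σ offsets = 62.959 m.

63 m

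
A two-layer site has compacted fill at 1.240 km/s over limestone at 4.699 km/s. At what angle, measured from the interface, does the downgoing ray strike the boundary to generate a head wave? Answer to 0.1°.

74.7°

Critical incidence: sin θ_c = V₁/V₂ = 1.240/4.699 = 0.2639.
θ_c = arcsin 0.2639 = 15.30°.
Measured from the interface: 90° − 15.30° = 74.70°.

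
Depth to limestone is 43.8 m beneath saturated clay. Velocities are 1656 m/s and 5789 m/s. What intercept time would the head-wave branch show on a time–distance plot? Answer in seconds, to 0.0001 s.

tᵢ = 2h·√(V₂²−V₁²)/(V₁V₂).
√(V₂²−V₁²) = √(5789²−1656²) = 5547.1 m/s.
tᵢ = 2·43.8·5547.1/(1656·5789) = 0.05069 s.

0.0507 s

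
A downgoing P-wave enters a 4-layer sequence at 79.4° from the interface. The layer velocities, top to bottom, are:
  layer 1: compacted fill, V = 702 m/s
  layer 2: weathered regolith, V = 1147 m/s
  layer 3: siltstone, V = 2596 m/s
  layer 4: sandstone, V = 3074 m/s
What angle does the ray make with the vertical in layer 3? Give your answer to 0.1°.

From the normal: θ₁ = 90° − 79.4° = 10.6°.
Ray parameter p = sin 10.6° / 702 = 2.6204e-04 s/m.
sin θ_3 = p·V_3 = 2.6204e-04 × 2596 = 0.6803.
θ_3 = 42.86° from the vertical.

42.9°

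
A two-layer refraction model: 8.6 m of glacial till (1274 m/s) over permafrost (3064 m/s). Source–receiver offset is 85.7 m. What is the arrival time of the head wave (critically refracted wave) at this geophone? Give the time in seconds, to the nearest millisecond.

0.040 s

t = x/V₂ + 2h·√(V₂²−V₁²)/(V₁V₂).
√(V₂²−V₁²) = √(3064²−1274²) = 2786.6 m/s; delay term = 2·8.6·2786.6/(1274·3064) = 0.01228 s.
t = 85.7/3064 + 0.01228 = 0.04025 s.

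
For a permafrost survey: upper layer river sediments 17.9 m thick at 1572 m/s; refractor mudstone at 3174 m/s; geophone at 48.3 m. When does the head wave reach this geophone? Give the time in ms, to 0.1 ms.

35.0 ms

t = x/V₂ + 2h·√(V₂²−V₁²)/(V₁V₂).
√(V₂²−V₁²) = √(3174²−1572²) = 2757.4 m/s; delay term = 2·17.9·2757.4/(1572·3174) = 0.01978 s.
t = 48.3/3174 + 0.01978 = 0.03500 s.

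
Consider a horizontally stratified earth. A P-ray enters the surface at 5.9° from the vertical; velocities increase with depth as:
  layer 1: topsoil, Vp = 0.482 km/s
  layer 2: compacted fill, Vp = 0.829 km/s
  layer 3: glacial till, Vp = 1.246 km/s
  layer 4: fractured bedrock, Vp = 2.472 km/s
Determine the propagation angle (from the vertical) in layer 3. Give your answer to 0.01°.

Snell's law across each interface conserves sin θ / V, so sin θ_3 = V_3·sin θ₁/V₁.
sin θ_3 = 1.246 × sin 5.9° / 0.482 = 0.2657.
θ_3 = arcsin 0.2657 = 15.41°.

15.41°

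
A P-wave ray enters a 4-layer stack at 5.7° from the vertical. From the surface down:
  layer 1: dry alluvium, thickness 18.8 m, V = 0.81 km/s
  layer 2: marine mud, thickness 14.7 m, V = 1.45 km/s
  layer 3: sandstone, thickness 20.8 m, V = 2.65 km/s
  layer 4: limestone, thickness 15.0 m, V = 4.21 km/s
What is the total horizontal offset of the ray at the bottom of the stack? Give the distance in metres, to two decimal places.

p = sin θ₁/V₁ = sin 5.7°/0.81 = 1.2262e-01 s/km is conserved through the stack.
Layer 1: θ = 5.70°; offset = 18.8·tan 5.70° = 1.8765 m.
Layer 2: sin θ = p·1.45 = 0.1778 → θ = 10.24°; offset = 14.7·tan 10.24° = 2.6559 m.
Layer 3: sin θ = p·2.65 = 0.3249 → θ = 18.96°; offset = 20.8·tan 18.96° = 7.1464 m.
Layer 4: sin θ = p·4.21 = 0.5162 → θ = 31.08°; offset = 15.0·tan 31.08° = 9.0410 m.
Summing the layer offsets gives 20.7199 m.

20.72 m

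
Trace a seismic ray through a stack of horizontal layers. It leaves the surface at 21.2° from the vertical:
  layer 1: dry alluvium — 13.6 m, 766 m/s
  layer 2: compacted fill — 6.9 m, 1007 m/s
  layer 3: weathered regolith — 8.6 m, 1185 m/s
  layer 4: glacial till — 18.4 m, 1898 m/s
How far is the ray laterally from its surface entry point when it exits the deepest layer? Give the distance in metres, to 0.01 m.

51.94 m

p = sin θ₁/V₁ = sin 21.2°/766 = 4.7209e-04 s/m is conserved through the stack.
Layer 1: θ = 21.20°; offset = 13.6·tan 21.20° = 5.2751 m.
Layer 2: sin θ = p·1007 = 0.4754 → θ = 28.39°; offset = 6.9·tan 28.39° = 3.7285 m.
Layer 3: sin θ = p·1185 = 0.5594 → θ = 34.02°; offset = 8.6·tan 34.02° = 5.8044 m.
Layer 4: sin θ = p·1898 = 0.8960 → θ = 63.64°; offset = 18.4·tan 63.64° = 37.1345 m.
Total horizontal offset = 51.9426 m.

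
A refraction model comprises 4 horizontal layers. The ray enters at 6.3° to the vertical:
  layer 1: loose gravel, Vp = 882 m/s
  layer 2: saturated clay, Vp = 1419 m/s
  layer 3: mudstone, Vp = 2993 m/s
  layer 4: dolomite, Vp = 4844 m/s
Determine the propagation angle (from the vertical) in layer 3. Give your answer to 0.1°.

Ray parameter p = sin 6.3° / 882 = 1.2442e-04 s/m.
sin θ_3 = p·V_3 = 1.2442e-04 × 2993 = 0.3724.
θ_3 = arcsin 0.3724 = 21.86°.

21.9°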